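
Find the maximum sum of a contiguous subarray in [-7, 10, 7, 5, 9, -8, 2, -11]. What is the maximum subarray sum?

Using Kadane's algorithm on [-7, 10, 7, 5, 9, -8, 2, -11]:

Scanning through the array:
Position 1 (value 10): max_ending_here = 10, max_so_far = 10
Position 2 (value 7): max_ending_here = 17, max_so_far = 17
Position 3 (value 5): max_ending_here = 22, max_so_far = 22
Position 4 (value 9): max_ending_here = 31, max_so_far = 31
Position 5 (value -8): max_ending_here = 23, max_so_far = 31
Position 6 (value 2): max_ending_here = 25, max_so_far = 31
Position 7 (value -11): max_ending_here = 14, max_so_far = 31

Maximum subarray: [10, 7, 5, 9]
Maximum sum: 31

The maximum subarray is [10, 7, 5, 9] with sum 31. This subarray runs from index 1 to index 4.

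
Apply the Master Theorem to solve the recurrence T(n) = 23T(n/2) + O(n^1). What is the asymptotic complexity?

Master Theorem for T(n) = 23T(n/2) + O(n^1):

a = 23, b = 2, c = 1
log_b(a) = log_2(23) = 4.5236

Case 1: c = 1 < log_2(23) = 4.5236
T(n) = O(n^(log_2 23))

For T(n) = 23T(n/2) + O(n^1): log_2(23) = 4.5236. This is Case 1 of the Master Theorem (c < log_b(a), work dominated by leaves), giving O(n^(log_2 23)).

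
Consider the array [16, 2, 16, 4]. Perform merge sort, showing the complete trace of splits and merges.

Merge sort trace:

Split: [16, 2, 16, 4] -> [16, 2] and [16, 4]
  Split: [16, 2] -> [16] and [2]
  Merge: [16] + [2] -> [2, 16]
  Split: [16, 4] -> [16] and [4]
  Merge: [16] + [4] -> [4, 16]
Merge: [2, 16] + [4, 16] -> [2, 4, 16, 16]

Final sorted array: [2, 4, 16, 16]

The merge sort proceeds by recursively splitting the array and merging sorted halves.
After all merges, the sorted array is [2, 4, 16, 16].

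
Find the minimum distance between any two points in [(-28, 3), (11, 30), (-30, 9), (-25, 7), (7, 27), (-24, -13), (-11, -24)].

Computing all pairwise distances among 7 points:

d((-28, 3), (11, 30)) = 47.4342
d((-28, 3), (-30, 9)) = 6.3246
d((-28, 3), (-25, 7)) = 5.0 <-- minimum
d((-28, 3), (7, 27)) = 42.4382
d((-28, 3), (-24, -13)) = 16.4924
d((-28, 3), (-11, -24)) = 31.9061
d((11, 30), (-30, 9)) = 46.0652
d((11, 30), (-25, 7)) = 42.72
d((11, 30), (7, 27)) = 5.0 <-- minimum
d((11, 30), (-24, -13)) = 55.4437
d((11, 30), (-11, -24)) = 58.3095
d((-30, 9), (-25, 7)) = 5.3852
d((-30, 9), (7, 27)) = 41.1461
d((-30, 9), (-24, -13)) = 22.8035
d((-30, 9), (-11, -24)) = 38.0789
d((-25, 7), (7, 27)) = 37.7359
d((-25, 7), (-24, -13)) = 20.025
d((-25, 7), (-11, -24)) = 34.0147
d((7, 27), (-24, -13)) = 50.6063
d((7, 27), (-11, -24)) = 54.0833
d((-24, -13), (-11, -24)) = 17.0294

Minimum distance: 5.0 (tie among 2 pairs: (-28, 3) and (-25, 7); (11, 30) and (7, 27))

The minimum Euclidean distance is 5.0. There is a tie: 2 pairs achieve this minimum — (-28, 3) and (-25, 7); (11, 30) and (7, 27). Any of these is a valid closest pair. For 7 points, brute-force pairwise comparison is shown above. For large n, the divide-and-conquer algorithm (sort by x, recurse on halves, check the dividing strip) achieves O(n log n).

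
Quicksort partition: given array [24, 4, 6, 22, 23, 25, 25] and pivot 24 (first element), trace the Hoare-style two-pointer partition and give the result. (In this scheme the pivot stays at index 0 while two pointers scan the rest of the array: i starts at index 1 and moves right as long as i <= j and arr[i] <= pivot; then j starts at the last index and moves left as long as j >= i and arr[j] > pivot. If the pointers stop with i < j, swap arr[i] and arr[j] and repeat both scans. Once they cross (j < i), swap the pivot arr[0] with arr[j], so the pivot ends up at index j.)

Hoare-style two-pointer partition with pivot = 24:

Initial array: [24, 4, 6, 22, 23, 25, 25]

Pointers start at i = 1, j = 6.
i ends at 5, j ends at 4: the pointers have crossed (j < i), so scanning stops.

Swap pivot arr[0] with arr[4] to place pivot at position 4: [23, 4, 6, 22, 24, 25, 25]
Pivot position: 4

After partitioning with pivot 24, the array becomes [23, 4, 6, 22, 24, 25, 25]. The pivot is placed at index 4. All elements to the left of the pivot are <= 24, and all elements to the right are > 24.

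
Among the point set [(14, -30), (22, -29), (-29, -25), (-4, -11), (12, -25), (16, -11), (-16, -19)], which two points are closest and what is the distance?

Computing all pairwise distances among 7 points:

d((14, -30), (22, -29)) = 8.0623
d((14, -30), (-29, -25)) = 43.2897
d((14, -30), (-4, -11)) = 26.1725
d((14, -30), (12, -25)) = 5.3852 <-- minimum
d((14, -30), (16, -11)) = 19.105
d((14, -30), (-16, -19)) = 31.9531
d((22, -29), (-29, -25)) = 51.1566
d((22, -29), (-4, -11)) = 31.6228
d((22, -29), (12, -25)) = 10.7703
d((22, -29), (16, -11)) = 18.9737
d((22, -29), (-16, -19)) = 39.2938
d((-29, -25), (-4, -11)) = 28.6531
d((-29, -25), (12, -25)) = 41.0
d((-29, -25), (16, -11)) = 47.1275
d((-29, -25), (-16, -19)) = 14.3178
d((-4, -11), (12, -25)) = 21.2603
d((-4, -11), (16, -11)) = 20.0
d((-4, -11), (-16, -19)) = 14.4222
d((12, -25), (16, -11)) = 14.5602
d((12, -25), (-16, -19)) = 28.6356
d((16, -11), (-16, -19)) = 32.9848

Closest pair: (14, -30) and (12, -25) with distance 5.3852

The closest pair is (14, -30) and (12, -25) with Euclidean distance 5.3852. For 7 points, brute-force pairwise comparison is shown above. For large n, the divide-and-conquer algorithm (sort by x, recurse on halves, check the dividing strip) achieves O(n log n).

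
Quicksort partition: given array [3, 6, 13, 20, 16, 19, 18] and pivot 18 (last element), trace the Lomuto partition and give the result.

Lomuto partition with pivot = 18:

Initial array: [3, 6, 13, 20, 16, 19, 18]

arr[0]=3 <= 18: swap with position 0, array becomes [3, 6, 13, 20, 16, 19, 18]
arr[1]=6 <= 18: swap with position 1, array becomes [3, 6, 13, 20, 16, 19, 18]
arr[2]=13 <= 18: swap with position 2, array becomes [3, 6, 13, 20, 16, 19, 18]
arr[3]=20 > 18: no swap
arr[4]=16 <= 18: swap with position 3, array becomes [3, 6, 13, 16, 20, 19, 18]
arr[5]=19 > 18: no swap

Place pivot at position 4: [3, 6, 13, 16, 18, 19, 20]
Pivot position: 4

After partitioning with pivot 18, the array becomes [3, 6, 13, 16, 18, 19, 20]. The pivot is placed at index 4. All elements to the left of the pivot are <= 18, and all elements to the right are > 18.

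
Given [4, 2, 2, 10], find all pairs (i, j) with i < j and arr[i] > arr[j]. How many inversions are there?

Finding inversions in [4, 2, 2, 10]:

(0, 1): arr[0]=4 > arr[1]=2
(0, 2): arr[0]=4 > arr[2]=2

Total inversions: 2

The array has 2 inversion(s): (0,1), (0,2). Each pair (i,j) satisfies i < j and arr[i] > arr[j].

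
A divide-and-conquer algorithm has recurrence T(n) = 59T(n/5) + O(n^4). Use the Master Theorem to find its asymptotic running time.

Master Theorem for T(n) = 59T(n/5) + O(n^4):

a = 59, b = 5, c = 4
log_b(a) = log_5(59) = 2.5335

Case 3: c = 4 > log_5(59) = 2.5335
T(n) = O(n^4) = O(n^4)

For T(n) = 59T(n/5) + O(n^4): log_5(59) = 2.5335. This is Case 3 of the Master Theorem (c > log_b(a), work dominated by root), giving O(n^4).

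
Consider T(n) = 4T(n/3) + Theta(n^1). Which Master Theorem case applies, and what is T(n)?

Master Theorem for T(n) = 4T(n/3) + O(n^1):

a = 4, b = 3, c = 1
log_b(a) = log_3(4) = 1.2619

Case 1: c = 1 < log_3(4) = 1.2619
T(n) = O(n^(log_3 4))

For T(n) = 4T(n/3) + O(n^1): log_3(4) = 1.2619. This is Case 1 of the Master Theorem (c < log_b(a), work dominated by leaves), giving O(n^(log_3 4)).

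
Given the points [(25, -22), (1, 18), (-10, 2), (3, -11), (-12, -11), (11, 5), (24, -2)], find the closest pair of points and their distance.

Computing all pairwise distances among 7 points:

d((25, -22), (1, 18)) = 46.6476
d((25, -22), (-10, 2)) = 42.4382
d((25, -22), (3, -11)) = 24.5967
d((25, -22), (-12, -11)) = 38.6005
d((25, -22), (11, 5)) = 30.4138
d((25, -22), (24, -2)) = 20.025
d((1, 18), (-10, 2)) = 19.4165
d((1, 18), (3, -11)) = 29.0689
d((1, 18), (-12, -11)) = 31.7805
d((1, 18), (11, 5)) = 16.4012
d((1, 18), (24, -2)) = 30.4795
d((-10, 2), (3, -11)) = 18.3848
d((-10, 2), (-12, -11)) = 13.1529 <-- minimum
d((-10, 2), (11, 5)) = 21.2132
d((-10, 2), (24, -2)) = 34.2345
d((3, -11), (-12, -11)) = 15.0
d((3, -11), (11, 5)) = 17.8885
d((3, -11), (24, -2)) = 22.8473
d((-12, -11), (11, 5)) = 28.0179
d((-12, -11), (24, -2)) = 37.108
d((11, 5), (24, -2)) = 14.7648

Closest pair: (-10, 2) and (-12, -11) with distance 13.1529

The closest pair is (-10, 2) and (-12, -11) with Euclidean distance 13.1529. For 7 points, brute-force pairwise comparison is shown above. For large n, the divide-and-conquer algorithm (sort by x, recurse on halves, check the dividing strip) achieves O(n log n).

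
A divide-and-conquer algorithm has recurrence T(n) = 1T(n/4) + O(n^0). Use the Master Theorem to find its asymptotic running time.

Master Theorem for T(n) = 1T(n/4) + O(n^0):

a = 1, b = 4, c = 0
log_b(a) = log_4(1) = 0.0000

Case 2: c = 0 = log_4(1) = 0.0000
T(n) = O(n^0 log n) = O(log n)

For T(n) = 1T(n/4) + O(n^0): log_4(1) = 0.0000. This is Case 2 of the Master Theorem (c = log_b(a), equal work at all levels), giving O(log n).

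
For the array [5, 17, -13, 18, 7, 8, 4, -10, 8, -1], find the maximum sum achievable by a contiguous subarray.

Using Kadane's algorithm on [5, 17, -13, 18, 7, 8, 4, -10, 8, -1]:

Scanning through the array:
Position 1 (value 17): max_ending_here = 22, max_so_far = 22
Position 2 (value -13): max_ending_here = 9, max_so_far = 22
Position 3 (value 18): max_ending_here = 27, max_so_far = 27
Position 4 (value 7): max_ending_here = 34, max_so_far = 34
Position 5 (value 8): max_ending_here = 42, max_so_far = 42
Position 6 (value 4): max_ending_here = 46, max_so_far = 46
Position 7 (value -10): max_ending_here = 36, max_so_far = 46
Position 8 (value 8): max_ending_here = 44, max_so_far = 46
Position 9 (value -1): max_ending_here = 43, max_so_far = 46

Maximum subarray: [5, 17, -13, 18, 7, 8, 4]
Maximum sum: 46

The maximum subarray is [5, 17, -13, 18, 7, 8, 4] with sum 46. This subarray runs from index 0 to index 6.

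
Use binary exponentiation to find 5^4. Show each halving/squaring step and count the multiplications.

Computing 5^4 by squaring (build up from 5^1; each line after the first costs one multiplication):

5^1 = 5
5^2 = (5^1)^2 = 5^2 = 25
5^4 = (5^2)^2 = 25^2 = 625

Result: 625
Multiplications needed: 2 (2 lines after 5^1)

5^4 = 625. Using exponentiation by squaring, this requires 2 multiplications. The key idea: if the exponent is even, square the half-power; if odd, multiply by the base once.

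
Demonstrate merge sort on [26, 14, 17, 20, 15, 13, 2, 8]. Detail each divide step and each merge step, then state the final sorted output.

Merge sort trace:

Split: [26, 14, 17, 20, 15, 13, 2, 8] -> [26, 14, 17, 20] and [15, 13, 2, 8]
  Split: [26, 14, 17, 20] -> [26, 14] and [17, 20]
    Split: [26, 14] -> [26] and [14]
    Merge: [26] + [14] -> [14, 26]
    Split: [17, 20] -> [17] and [20]
    Merge: [17] + [20] -> [17, 20]
  Merge: [14, 26] + [17, 20] -> [14, 17, 20, 26]
  Split: [15, 13, 2, 8] -> [15, 13] and [2, 8]
    Split: [15, 13] -> [15] and [13]
    Merge: [15] + [13] -> [13, 15]
    Split: [2, 8] -> [2] and [8]
    Merge: [2] + [8] -> [2, 8]
  Merge: [13, 15] + [2, 8] -> [2, 8, 13, 15]
Merge: [14, 17, 20, 26] + [2, 8, 13, 15] -> [2, 8, 13, 14, 15, 17, 20, 26]

Final sorted array: [2, 8, 13, 14, 15, 17, 20, 26]

The merge sort proceeds by recursively splitting the array and merging sorted halves.
After all merges, the sorted array is [2, 8, 13, 14, 15, 17, 20, 26].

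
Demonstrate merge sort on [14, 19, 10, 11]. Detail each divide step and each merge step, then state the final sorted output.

Merge sort trace:

Split: [14, 19, 10, 11] -> [14, 19] and [10, 11]
  Split: [14, 19] -> [14] and [19]
  Merge: [14] + [19] -> [14, 19]
  Split: [10, 11] -> [10] and [11]
  Merge: [10] + [11] -> [10, 11]
Merge: [14, 19] + [10, 11] -> [10, 11, 14, 19]

Final sorted array: [10, 11, 14, 19]

The merge sort proceeds by recursively splitting the array and merging sorted halves.
After all merges, the sorted array is [10, 11, 14, 19].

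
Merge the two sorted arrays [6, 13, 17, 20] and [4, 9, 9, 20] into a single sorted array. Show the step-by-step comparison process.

Merging process:

Compare 6 vs 4: take 4 from right. Merged: [4]
Compare 6 vs 9: take 6 from left. Merged: [4, 6]
Compare 13 vs 9: take 9 from right. Merged: [4, 6, 9]
Compare 13 vs 9: take 9 from right. Merged: [4, 6, 9, 9]
Compare 13 vs 20: take 13 from left. Merged: [4, 6, 9, 9, 13]
Compare 17 vs 20: take 17 from left. Merged: [4, 6, 9, 9, 13, 17]
Compare 20 vs 20: take 20 from left. Merged: [4, 6, 9, 9, 13, 17, 20]
Append remaining from right: [20]. Merged: [4, 6, 9, 9, 13, 17, 20, 20]

Final merged array: [4, 6, 9, 9, 13, 17, 20, 20]
Total comparisons: 7

The merged array is [4, 6, 9, 9, 13, 17, 20, 20], requiring 7 comparisons. The merge step runs in O(n) time where n is the total number of elements.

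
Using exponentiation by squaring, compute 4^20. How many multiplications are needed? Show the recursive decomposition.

Computing 4^20 by squaring (build up from 4^1; each line after the first costs one multiplication):

4^1 = 4
4^2 = (4^1)^2 = 4^2 = 16
4^4 = (4^2)^2 = 16^2 = 256
4^5 = 4 * 4^4 = 4 * 256 = 1024
4^10 = (4^5)^2 = 1024^2 = 1048576
4^20 = (4^10)^2 = 1048576^2 = 1099511627776

Result: 1099511627776
Multiplications needed: 5 (5 lines after 4^1)

4^20 = 1099511627776. Using exponentiation by squaring, this requires 5 multiplications. The key idea: if the exponent is even, square the half-power; if odd, multiply by the base once.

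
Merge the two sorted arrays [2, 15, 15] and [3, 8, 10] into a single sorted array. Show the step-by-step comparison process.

Merging process:

Compare 2 vs 3: take 2 from left. Merged: [2]
Compare 15 vs 3: take 3 from right. Merged: [2, 3]
Compare 15 vs 8: take 8 from right. Merged: [2, 3, 8]
Compare 15 vs 10: take 10 from right. Merged: [2, 3, 8, 10]
Append remaining from left: [15, 15]. Merged: [2, 3, 8, 10, 15, 15]

Final merged array: [2, 3, 8, 10, 15, 15]
Total comparisons: 4

The merged array is [2, 3, 8, 10, 15, 15], requiring 4 comparisons. The merge step runs in O(n) time where n is the total number of elements.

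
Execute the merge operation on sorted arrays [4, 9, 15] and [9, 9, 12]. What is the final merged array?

Merging process:

Compare 4 vs 9: take 4 from left. Merged: [4]
Compare 9 vs 9: take 9 from left. Merged: [4, 9]
Compare 15 vs 9: take 9 from right. Merged: [4, 9, 9]
Compare 15 vs 9: take 9 from right. Merged: [4, 9, 9, 9]
Compare 15 vs 12: take 12 from right. Merged: [4, 9, 9, 9, 12]
Append remaining from left: [15]. Merged: [4, 9, 9, 9, 12, 15]

Final merged array: [4, 9, 9, 9, 12, 15]
Total comparisons: 5

The merged array is [4, 9, 9, 9, 12, 15], requiring 5 comparisons. The merge step runs in O(n) time where n is the total number of elements.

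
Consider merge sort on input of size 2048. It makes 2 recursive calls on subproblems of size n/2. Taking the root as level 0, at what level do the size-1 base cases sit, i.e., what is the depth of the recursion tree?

For divide and conquer with division factor 2:

Problem sizes at each level:
Level 0: 2048
Level 1: 1024
Level 2: 512
Level 3: 256
Level 4: 128
Level 5: 64
Level 6: 32
Level 7: 16
Level 8: 8
Level 9: 4
Level 10: 2
Level 11: 1

The root is level 0 and the size-1 base case is level 11 (the tree spans levels 0 through 11, i.e. 12 levels counting the root), so the depth is the number of divisions: log_2(2048) = 11

The recursion tree depth is log_2(2048) = 11. At each level, the problem size is divided by 2, so it takes 11 divisions to reduce to a base case of size 1. The algorithm makes 2 recursive calls at each level.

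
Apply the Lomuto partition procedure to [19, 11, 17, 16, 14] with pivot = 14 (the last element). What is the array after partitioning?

Lomuto partition with pivot = 14:

Initial array: [19, 11, 17, 16, 14]

arr[0]=19 > 14: no swap
arr[1]=11 <= 14: swap with position 0, array becomes [11, 19, 17, 16, 14]
arr[2]=17 > 14: no swap
arr[3]=16 > 14: no swap

Place pivot at position 1: [11, 14, 17, 16, 19]
Pivot position: 1

After partitioning with pivot 14, the array becomes [11, 14, 17, 16, 19]. The pivot is placed at index 1. All elements to the left of the pivot are <= 14, and all elements to the right are > 14.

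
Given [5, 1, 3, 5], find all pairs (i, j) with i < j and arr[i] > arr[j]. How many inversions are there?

Finding inversions in [5, 1, 3, 5]:

(0, 1): arr[0]=5 > arr[1]=1
(0, 2): arr[0]=5 > arr[2]=3

Total inversions: 2

The array has 2 inversion(s): (0,1), (0,2). Each pair (i,j) satisfies i < j and arr[i] > arr[j].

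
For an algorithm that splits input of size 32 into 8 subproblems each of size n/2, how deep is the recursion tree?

For divide and conquer with division factor 2:

Problem sizes at each level:
Level 0: 32
Level 1: 16
Level 2: 8
Level 3: 4
Level 4: 2
Level 5: 1

The root is level 0 and the size-1 base case is level 5 (the tree spans levels 0 through 5, i.e. 6 levels counting the root), so the depth is the number of divisions: log_2(32) = 5

The recursion tree depth is log_2(32) = 5. At each level, the problem size is divided by 2, so it takes 5 divisions to reduce to a base case of size 1. The algorithm makes 8 recursive calls at each level.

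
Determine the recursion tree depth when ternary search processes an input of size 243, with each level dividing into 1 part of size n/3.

For divide and conquer with division factor 3:

Problem sizes at each level:
Level 0: 243
Level 1: 81
Level 2: 27
Level 3: 9
Level 4: 3
Level 5: 1

The root is level 0 and the size-1 base case is level 5 (the tree spans levels 0 through 5, i.e. 6 levels counting the root), so the depth is the number of divisions: log_3(243) = 5

The recursion tree depth is log_3(243) = 5. At each level, the problem size is divided by 3, so it takes 5 divisions to reduce to a base case of size 1. The algorithm makes 1 recursive call at each level.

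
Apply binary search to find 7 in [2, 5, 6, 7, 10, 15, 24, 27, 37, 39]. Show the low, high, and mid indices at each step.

Binary search for 7 in [2, 5, 6, 7, 10, 15, 24, 27, 37, 39]:

lo=0, hi=9, mid=4, arr[mid]=10 -> 10 > 7, search left half
lo=0, hi=3, mid=1, arr[mid]=5 -> 5 < 7, search right half
lo=2, hi=3, mid=2, arr[mid]=6 -> 6 < 7, search right half
lo=3, hi=3, mid=3, arr[mid]=7 -> Found target at index 3!

Binary search finds 7 at index 3 after 4 comparisons. The search repeatedly halves the search space by comparing with the middle element.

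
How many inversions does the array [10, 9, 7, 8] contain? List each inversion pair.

Finding inversions in [10, 9, 7, 8]:

(0, 1): arr[0]=10 > arr[1]=9
(0, 2): arr[0]=10 > arr[2]=7
(0, 3): arr[0]=10 > arr[3]=8
(1, 2): arr[1]=9 > arr[2]=7
(1, 3): arr[1]=9 > arr[3]=8

Total inversions: 5

The array has 5 inversion(s): (0,1), (0,2), (0,3), (1,2), (1,3). Each pair (i,j) satisfies i < j and arr[i] > arr[j].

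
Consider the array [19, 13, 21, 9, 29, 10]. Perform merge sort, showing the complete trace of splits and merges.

Merge sort trace:

Split: [19, 13, 21, 9, 29, 10] -> [19, 13, 21] and [9, 29, 10]
  Split: [19, 13, 21] -> [19] and [13, 21]
    Split: [13, 21] -> [13] and [21]
    Merge: [13] + [21] -> [13, 21]
  Merge: [19] + [13, 21] -> [13, 19, 21]
  Split: [9, 29, 10] -> [9] and [29, 10]
    Split: [29, 10] -> [29] and [10]
    Merge: [29] + [10] -> [10, 29]
  Merge: [9] + [10, 29] -> [9, 10, 29]
Merge: [13, 19, 21] + [9, 10, 29] -> [9, 10, 13, 19, 21, 29]

Final sorted array: [9, 10, 13, 19, 21, 29]

The merge sort proceeds by recursively splitting the array and merging sorted halves.
After all merges, the sorted array is [9, 10, 13, 19, 21, 29].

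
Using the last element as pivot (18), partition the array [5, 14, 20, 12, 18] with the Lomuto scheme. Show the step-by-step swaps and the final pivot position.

Lomuto partition with pivot = 18:

Initial array: [5, 14, 20, 12, 18]

arr[0]=5 <= 18: swap with position 0, array becomes [5, 14, 20, 12, 18]
arr[1]=14 <= 18: swap with position 1, array becomes [5, 14, 20, 12, 18]
arr[2]=20 > 18: no swap
arr[3]=12 <= 18: swap with position 2, array becomes [5, 14, 12, 20, 18]

Place pivot at position 3: [5, 14, 12, 18, 20]
Pivot position: 3

After partitioning with pivot 18, the array becomes [5, 14, 12, 18, 20]. The pivot is placed at index 3. All elements to the left of the pivot are <= 18, and all elements to the right are > 18.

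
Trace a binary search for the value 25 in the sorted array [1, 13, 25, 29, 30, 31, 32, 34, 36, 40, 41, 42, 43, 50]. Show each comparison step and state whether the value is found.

Binary search for 25 in [1, 13, 25, 29, 30, 31, 32, 34, 36, 40, 41, 42, 43, 50]:

lo=0, hi=13, mid=6, arr[mid]=32 -> 32 > 25, search left half
lo=0, hi=5, mid=2, arr[mid]=25 -> Found target at index 2!

Binary search finds 25 at index 2 after 2 comparisons. The search repeatedly halves the search space by comparing with the middle element.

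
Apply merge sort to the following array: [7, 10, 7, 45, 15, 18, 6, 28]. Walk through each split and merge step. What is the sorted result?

Merge sort trace:

Split: [7, 10, 7, 45, 15, 18, 6, 28] -> [7, 10, 7, 45] and [15, 18, 6, 28]
  Split: [7, 10, 7, 45] -> [7, 10] and [7, 45]
    Split: [7, 10] -> [7] and [10]
    Merge: [7] + [10] -> [7, 10]
    Split: [7, 45] -> [7] and [45]
    Merge: [7] + [45] -> [7, 45]
  Merge: [7, 10] + [7, 45] -> [7, 7, 10, 45]
  Split: [15, 18, 6, 28] -> [15, 18] and [6, 28]
    Split: [15, 18] -> [15] and [18]
    Merge: [15] + [18] -> [15, 18]
    Split: [6, 28] -> [6] and [28]
    Merge: [6] + [28] -> [6, 28]
  Merge: [15, 18] + [6, 28] -> [6, 15, 18, 28]
Merge: [7, 7, 10, 45] + [6, 15, 18, 28] -> [6, 7, 7, 10, 15, 18, 28, 45]

Final sorted array: [6, 7, 7, 10, 15, 18, 28, 45]

The merge sort proceeds by recursively splitting the array and merging sorted halves.
After all merges, the sorted array is [6, 7, 7, 10, 15, 18, 28, 45].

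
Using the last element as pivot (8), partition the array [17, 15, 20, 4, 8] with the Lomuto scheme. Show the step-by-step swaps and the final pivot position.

Lomuto partition with pivot = 8:

Initial array: [17, 15, 20, 4, 8]

arr[0]=17 > 8: no swap
arr[1]=15 > 8: no swap
arr[2]=20 > 8: no swap
arr[3]=4 <= 8: swap with position 0, array becomes [4, 15, 20, 17, 8]

Place pivot at position 1: [4, 8, 20, 17, 15]
Pivot position: 1

After partitioning with pivot 8, the array becomes [4, 8, 20, 17, 15]. The pivot is placed at index 1. All elements to the left of the pivot are <= 8, and all elements to the right are > 8.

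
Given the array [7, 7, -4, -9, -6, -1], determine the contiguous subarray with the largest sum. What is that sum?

Using Kadane's algorithm on [7, 7, -4, -9, -6, -1]:

Scanning through the array:
Position 1 (value 7): max_ending_here = 14, max_so_far = 14
Position 2 (value -4): max_ending_here = 10, max_so_far = 14
Position 3 (value -9): max_ending_here = 1, max_so_far = 14
Position 4 (value -6): max_ending_here = -5, max_so_far = 14
Position 5 (value -1): max_ending_here = -1, max_so_far = 14

Maximum subarray: [7, 7]
Maximum sum: 14

The maximum subarray is [7, 7] with sum 14. This subarray runs from index 0 to index 1.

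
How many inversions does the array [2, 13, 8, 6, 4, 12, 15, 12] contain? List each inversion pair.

Finding inversions in [2, 13, 8, 6, 4, 12, 15, 12]:

(1, 2): arr[1]=13 > arr[2]=8
(1, 3): arr[1]=13 > arr[3]=6
(1, 4): arr[1]=13 > arr[4]=4
(1, 5): arr[1]=13 > arr[5]=12
(1, 7): arr[1]=13 > arr[7]=12
(2, 3): arr[2]=8 > arr[3]=6
(2, 4): arr[2]=8 > arr[4]=4
(3, 4): arr[3]=6 > arr[4]=4
(6, 7): arr[6]=15 > arr[7]=12

Total inversions: 9

The array has 9 inversion(s): (1,2), (1,3), (1,4), (1,5), (1,7), (2,3), (2,4), (3,4), (6,7). Each pair (i,j) satisfies i < j and arr[i] > arr[j].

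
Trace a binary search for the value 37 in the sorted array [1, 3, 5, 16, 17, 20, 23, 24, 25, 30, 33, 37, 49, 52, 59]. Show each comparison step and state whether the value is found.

Binary search for 37 in [1, 3, 5, 16, 17, 20, 23, 24, 25, 30, 33, 37, 49, 52, 59]:

lo=0, hi=14, mid=7, arr[mid]=24 -> 24 < 37, search right half
lo=8, hi=14, mid=11, arr[mid]=37 -> Found target at index 11!

Binary search finds 37 at index 11 after 2 comparisons. The search repeatedly halves the search space by comparing with the middle element.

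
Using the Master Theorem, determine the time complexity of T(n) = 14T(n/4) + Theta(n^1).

Master Theorem for T(n) = 14T(n/4) + O(n^1):

a = 14, b = 4, c = 1
log_b(a) = log_4(14) = 1.9037

Case 1: c = 1 < log_4(14) = 1.9037
T(n) = O(n^(log_4 14))

For T(n) = 14T(n/4) + O(n^1): log_4(14) = 1.9037. This is Case 1 of the Master Theorem (c < log_b(a), work dominated by leaves), giving O(n^(log_4 14)).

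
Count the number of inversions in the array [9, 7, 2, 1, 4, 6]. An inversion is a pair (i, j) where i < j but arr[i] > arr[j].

Finding inversions in [9, 7, 2, 1, 4, 6]:

(0, 1): arr[0]=9 > arr[1]=7
(0, 2): arr[0]=9 > arr[2]=2
(0, 3): arr[0]=9 > arr[3]=1
(0, 4): arr[0]=9 > arr[4]=4
(0, 5): arr[0]=9 > arr[5]=6
(1, 2): arr[1]=7 > arr[2]=2
(1, 3): arr[1]=7 > arr[3]=1
(1, 4): arr[1]=7 > arr[4]=4
(1, 5): arr[1]=7 > arr[5]=6
(2, 3): arr[2]=2 > arr[3]=1

Total inversions: 10

The array has 10 inversion(s): (0,1), (0,2), (0,3), (0,4), (0,5), (1,2), (1,3), (1,4), (1,5), (2,3). Each pair (i,j) satisfies i < j and arr[i] > arr[j].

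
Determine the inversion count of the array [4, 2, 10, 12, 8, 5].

Finding inversions in [4, 2, 10, 12, 8, 5]:

(0, 1): arr[0]=4 > arr[1]=2
(2, 4): arr[2]=10 > arr[4]=8
(2, 5): arr[2]=10 > arr[5]=5
(3, 4): arr[3]=12 > arr[4]=8
(3, 5): arr[3]=12 > arr[5]=5
(4, 5): arr[4]=8 > arr[5]=5

Total inversions: 6

The array has 6 inversion(s): (0,1), (2,4), (2,5), (3,4), (3,5), (4,5). Each pair (i,j) satisfies i < j and arr[i] > arr[j].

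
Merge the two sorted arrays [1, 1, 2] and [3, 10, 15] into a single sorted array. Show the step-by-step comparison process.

Merging process:

Compare 1 vs 3: take 1 from left. Merged: [1]
Compare 1 vs 3: take 1 from left. Merged: [1, 1]
Compare 2 vs 3: take 2 from left. Merged: [1, 1, 2]
Append remaining from right: [3, 10, 15]. Merged: [1, 1, 2, 3, 10, 15]

Final merged array: [1, 1, 2, 3, 10, 15]
Total comparisons: 3

The merged array is [1, 1, 2, 3, 10, 15], requiring 3 comparisons. The merge step runs in O(n) time where n is the total number of elements.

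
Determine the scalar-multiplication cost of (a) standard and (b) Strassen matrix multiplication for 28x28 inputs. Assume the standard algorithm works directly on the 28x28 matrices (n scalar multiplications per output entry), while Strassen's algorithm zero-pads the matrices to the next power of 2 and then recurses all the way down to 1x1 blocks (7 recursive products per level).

Matrix multiplication for 28x28 matrices:

Strassen's algorithm requires power-of-2 dimensions. Pad 28x28 to 32x32 (next power of 2).

Standard algorithm: 28^3 = 21952 multiplications
Strassen's algorithm: 7^(log2(32)) = 7^5 = 16807 multiplications
Savings: 21952 - 16807 = 5145 multiplications

Standard: 21952 multiplications (28^3). Strassen: 16807 multiplications (7^5, after padding to 32x32). Strassen reduces 8 recursive multiplications to 7 at each level.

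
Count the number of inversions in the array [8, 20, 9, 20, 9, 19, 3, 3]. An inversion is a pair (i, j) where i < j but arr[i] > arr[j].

Finding inversions in [8, 20, 9, 20, 9, 19, 3, 3]:

(0, 6): arr[0]=8 > arr[6]=3
(0, 7): arr[0]=8 > arr[7]=3
(1, 2): arr[1]=20 > arr[2]=9
(1, 4): arr[1]=20 > arr[4]=9
(1, 5): arr[1]=20 > arr[5]=19
(1, 6): arr[1]=20 > arr[6]=3
(1, 7): arr[1]=20 > arr[7]=3
(2, 6): arr[2]=9 > arr[6]=3
(2, 7): arr[2]=9 > arr[7]=3
(3, 4): arr[3]=20 > arr[4]=9
(3, 5): arr[3]=20 > arr[5]=19
(3, 6): arr[3]=20 > arr[6]=3
(3, 7): arr[3]=20 > arr[7]=3
(4, 6): arr[4]=9 > arr[6]=3
(4, 7): arr[4]=9 > arr[7]=3
(5, 6): arr[5]=19 > arr[6]=3
(5, 7): arr[5]=19 > arr[7]=3

Total inversions: 17

The array has 17 inversion(s): (0,6), (0,7), (1,2), (1,4), (1,5), (1,6), (1,7), (2,6), (2,7), (3,4), (3,5), (3,6), (3,7), (4,6), (4,7), (5,6), (5,7). Each pair (i,j) satisfies i < j and arr[i] > arr[j].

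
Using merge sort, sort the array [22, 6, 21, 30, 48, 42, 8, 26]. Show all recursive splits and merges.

Merge sort trace:

Split: [22, 6, 21, 30, 48, 42, 8, 26] -> [22, 6, 21, 30] and [48, 42, 8, 26]
  Split: [22, 6, 21, 30] -> [22, 6] and [21, 30]
    Split: [22, 6] -> [22] and [6]
    Merge: [22] + [6] -> [6, 22]
    Split: [21, 30] -> [21] and [30]
    Merge: [21] + [30] -> [21, 30]
  Merge: [6, 22] + [21, 30] -> [6, 21, 22, 30]
  Split: [48, 42, 8, 26] -> [48, 42] and [8, 26]
    Split: [48, 42] -> [48] and [42]
    Merge: [48] + [42] -> [42, 48]
    Split: [8, 26] -> [8] and [26]
    Merge: [8] + [26] -> [8, 26]
  Merge: [42, 48] + [8, 26] -> [8, 26, 42, 48]
Merge: [6, 21, 22, 30] + [8, 26, 42, 48] -> [6, 8, 21, 22, 26, 30, 42, 48]

Final sorted array: [6, 8, 21, 22, 26, 30, 42, 48]

The merge sort proceeds by recursively splitting the array and merging sorted halves.
After all merges, the sorted array is [6, 8, 21, 22, 26, 30, 42, 48].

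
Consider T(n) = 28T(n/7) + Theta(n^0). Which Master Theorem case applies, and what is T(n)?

Master Theorem for T(n) = 28T(n/7) + O(n^0):

a = 28, b = 7, c = 0
log_b(a) = log_7(28) = 1.7124

Case 1: c = 0 < log_7(28) = 1.7124
T(n) = O(n^(log_7 28))

For T(n) = 28T(n/7) + O(n^0): log_7(28) = 1.7124. This is Case 1 of the Master Theorem (c < log_b(a), work dominated by leaves), giving O(n^(log_7 28)).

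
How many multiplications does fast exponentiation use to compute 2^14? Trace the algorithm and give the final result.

Computing 2^14 by squaring (build up from 2^1; each line after the first costs one multiplication):

2^1 = 2
2^2 = (2^1)^2 = 2^2 = 4
2^3 = 2 * 2^2 = 2 * 4 = 8
2^6 = (2^3)^2 = 8^2 = 64
2^7 = 2 * 2^6 = 2 * 64 = 128
2^14 = (2^7)^2 = 128^2 = 16384

Result: 16384
Multiplications needed: 5 (5 lines after 2^1)

2^14 = 16384. Using exponentiation by squaring, this requires 5 multiplications. The key idea: if the exponent is even, square the half-power; if odd, multiply by the base once.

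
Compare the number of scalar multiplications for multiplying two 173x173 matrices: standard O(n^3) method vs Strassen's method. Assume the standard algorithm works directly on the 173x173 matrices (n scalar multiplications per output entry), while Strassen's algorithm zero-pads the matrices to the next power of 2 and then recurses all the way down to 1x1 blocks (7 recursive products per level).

Matrix multiplication for 173x173 matrices:

Strassen's algorithm requires power-of-2 dimensions. Pad 173x173 to 256x256 (next power of 2).

Standard algorithm: 173^3 = 5177717 multiplications
Strassen's algorithm: 7^(log2(256)) = 7^8 = 5764801 multiplications
Difference: 5177717 - 5764801 = -587084 (Strassen uses MORE here due to padding overhead — for small or just-over-power-of-2 n, padding can outweigh the per-level savings)

Standard: 5177717 multiplications (173^3). Strassen: 5764801 multiplications (7^8, after padding to 256x256). Strassen reduces 8 recursive multiplications to 7 at each level.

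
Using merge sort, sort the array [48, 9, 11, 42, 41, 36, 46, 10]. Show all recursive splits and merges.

Merge sort trace:

Split: [48, 9, 11, 42, 41, 36, 46, 10] -> [48, 9, 11, 42] and [41, 36, 46, 10]
  Split: [48, 9, 11, 42] -> [48, 9] and [11, 42]
    Split: [48, 9] -> [48] and [9]
    Merge: [48] + [9] -> [9, 48]
    Split: [11, 42] -> [11] and [42]
    Merge: [11] + [42] -> [11, 42]
  Merge: [9, 48] + [11, 42] -> [9, 11, 42, 48]
  Split: [41, 36, 46, 10] -> [41, 36] and [46, 10]
    Split: [41, 36] -> [41] and [36]
    Merge: [41] + [36] -> [36, 41]
    Split: [46, 10] -> [46] and [10]
    Merge: [46] + [10] -> [10, 46]
  Merge: [36, 41] + [10, 46] -> [10, 36, 41, 46]
Merge: [9, 11, 42, 48] + [10, 36, 41, 46] -> [9, 10, 11, 36, 41, 42, 46, 48]

Final sorted array: [9, 10, 11, 36, 41, 42, 46, 48]

The merge sort proceeds by recursively splitting the array and merging sorted halves.
After all merges, the sorted array is [9, 10, 11, 36, 41, 42, 46, 48].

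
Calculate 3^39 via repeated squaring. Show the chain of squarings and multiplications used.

Computing 3^39 by squaring (build up from 3^1; each line after the first costs one multiplication):

3^1 = 3
3^2 = (3^1)^2 = 3^2 = 9
3^4 = (3^2)^2 = 9^2 = 81
3^8 = (3^4)^2 = 81^2 = 6561
3^9 = 3 * 3^8 = 3 * 6561 = 19683
3^18 = (3^9)^2 = 19683^2 = 387420489
3^19 = 3 * 3^18 = 3 * 387420489 = 1162261467
3^38 = (3^19)^2 = 1162261467^2 = 1350851717672992089
3^39 = 3 * 3^38 = 3 * 1350851717672992089 = 4052555153018976267

Result: 4052555153018976267
Multiplications needed: 8 (8 lines after 3^1)

3^39 = 4052555153018976267. Using exponentiation by squaring, this requires 8 multiplications. The key idea: if the exponent is even, square the half-power; if odd, multiply by the base once.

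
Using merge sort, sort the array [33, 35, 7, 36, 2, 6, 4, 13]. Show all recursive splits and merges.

Merge sort trace:

Split: [33, 35, 7, 36, 2, 6, 4, 13] -> [33, 35, 7, 36] and [2, 6, 4, 13]
  Split: [33, 35, 7, 36] -> [33, 35] and [7, 36]
    Split: [33, 35] -> [33] and [35]
    Merge: [33] + [35] -> [33, 35]
    Split: [7, 36] -> [7] and [36]
    Merge: [7] + [36] -> [7, 36]
  Merge: [33, 35] + [7, 36] -> [7, 33, 35, 36]
  Split: [2, 6, 4, 13] -> [2, 6] and [4, 13]
    Split: [2, 6] -> [2] and [6]
    Merge: [2] + [6] -> [2, 6]
    Split: [4, 13] -> [4] and [13]
    Merge: [4] + [13] -> [4, 13]
  Merge: [2, 6] + [4, 13] -> [2, 4, 6, 13]
Merge: [7, 33, 35, 36] + [2, 4, 6, 13] -> [2, 4, 6, 7, 13, 33, 35, 36]

Final sorted array: [2, 4, 6, 7, 13, 33, 35, 36]

The merge sort proceeds by recursively splitting the array and merging sorted halves.
After all merges, the sorted array is [2, 4, 6, 7, 13, 33, 35, 36].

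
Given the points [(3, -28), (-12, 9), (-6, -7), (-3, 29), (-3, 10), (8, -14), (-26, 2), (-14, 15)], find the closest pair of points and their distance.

Computing all pairwise distances among 8 points:

d((3, -28), (-12, 9)) = 39.9249
d((3, -28), (-6, -7)) = 22.8473
d((3, -28), (-3, 29)) = 57.3149
d((3, -28), (-3, 10)) = 38.4708
d((3, -28), (8, -14)) = 14.8661
d((3, -28), (-26, 2)) = 41.7253
d((3, -28), (-14, 15)) = 46.2385
d((-12, 9), (-6, -7)) = 17.088
d((-12, 9), (-3, 29)) = 21.9317
d((-12, 9), (-3, 10)) = 9.0554
d((-12, 9), (8, -14)) = 30.4795
d((-12, 9), (-26, 2)) = 15.6525
d((-12, 9), (-14, 15)) = 6.3246 <-- minimum
d((-6, -7), (-3, 29)) = 36.1248
d((-6, -7), (-3, 10)) = 17.2627
d((-6, -7), (8, -14)) = 15.6525
d((-6, -7), (-26, 2)) = 21.9317
d((-6, -7), (-14, 15)) = 23.4094
d((-3, 29), (-3, 10)) = 19.0
d((-3, 29), (8, -14)) = 44.3847
d((-3, 29), (-26, 2)) = 35.4683
d((-3, 29), (-14, 15)) = 17.8045
d((-3, 10), (8, -14)) = 26.4008
d((-3, 10), (-26, 2)) = 24.3516
d((-3, 10), (-14, 15)) = 12.083
d((8, -14), (-26, 2)) = 37.5766
d((8, -14), (-14, 15)) = 36.4005
d((-26, 2), (-14, 15)) = 17.6918

Closest pair: (-12, 9) and (-14, 15) with distance 6.3246

The closest pair is (-12, 9) and (-14, 15) with Euclidean distance 6.3246. For 8 points, brute-force pairwise comparison is shown above. For large n, the divide-and-conquer algorithm (sort by x, recurse on halves, check the dividing strip) achieves O(n log n).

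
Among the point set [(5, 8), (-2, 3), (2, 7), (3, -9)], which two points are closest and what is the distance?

Computing all pairwise distances among 4 points:

d((5, 8), (-2, 3)) = 8.6023
d((5, 8), (2, 7)) = 3.1623 <-- minimum
d((5, 8), (3, -9)) = 17.1172
d((-2, 3), (2, 7)) = 5.6569
d((-2, 3), (3, -9)) = 13.0
d((2, 7), (3, -9)) = 16.0312

Closest pair: (5, 8) and (2, 7) with distance 3.1623

The closest pair is (5, 8) and (2, 7) with Euclidean distance 3.1623. For 4 points, brute-force pairwise comparison is shown above. For large n, the divide-and-conquer algorithm (sort by x, recurse on halves, check the dividing strip) achieves O(n log n).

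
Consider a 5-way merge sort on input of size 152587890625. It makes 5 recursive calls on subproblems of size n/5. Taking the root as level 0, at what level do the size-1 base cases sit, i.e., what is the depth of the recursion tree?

For divide and conquer with division factor 5:

Problem sizes at each level:
Level 0: 152587890625
Level 1: 30517578125
Level 2: 6103515625
Level 3: 1220703125
Level 4: 244140625
Level 5: 48828125
Level 6: 9765625
Level 7: 1953125
Level 8: 390625
Level 9: 78125
Level 10: 15625
Level 11: 3125
Level 12: 625
Level 13: 125
Level 14: 25
Level 15: 5
Level 16: 1

The root is level 0 and the size-1 base case is level 16 (the tree spans levels 0 through 16, i.e. 17 levels counting the root), so the depth is the number of divisions: log_5(152587890625) = 16

The recursion tree depth is log_5(152587890625) = 16. At each level, the problem size is divided by 5, so it takes 16 divisions to reduce to a base case of size 1. The algorithm makes 5 recursive calls at each level.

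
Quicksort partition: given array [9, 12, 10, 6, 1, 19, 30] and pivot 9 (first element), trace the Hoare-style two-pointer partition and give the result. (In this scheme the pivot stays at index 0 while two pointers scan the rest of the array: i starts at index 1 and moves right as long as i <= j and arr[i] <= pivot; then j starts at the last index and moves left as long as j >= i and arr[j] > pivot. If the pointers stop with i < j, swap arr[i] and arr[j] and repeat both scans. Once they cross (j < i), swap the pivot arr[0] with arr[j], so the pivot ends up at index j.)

Hoare-style two-pointer partition with pivot = 9:

Initial array: [9, 12, 10, 6, 1, 19, 30]

Pointers start at i = 1, j = 6.
i stops at index 1 (arr[1]=12 > 9), j stops at index 4 (arr[4]=1 <= 9): swap arr[1] and arr[4], array becomes [9, 1, 10, 6, 12, 19, 30]
i stops at index 2 (arr[2]=10 > 9), j stops at index 3 (arr[3]=6 <= 9): swap arr[2] and arr[3], array becomes [9, 1, 6, 10, 12, 19, 30]
i ends at 3, j ends at 2: the pointers have crossed (j < i), so scanning stops.

Swap pivot arr[0] with arr[2] to place pivot at position 2: [6, 1, 9, 10, 12, 19, 30]
Pivot position: 2

After partitioning with pivot 9, the array becomes [6, 1, 9, 10, 12, 19, 30]. The pivot is placed at index 2. All elements to the left of the pivot are <= 9, and all elements to the right are > 9.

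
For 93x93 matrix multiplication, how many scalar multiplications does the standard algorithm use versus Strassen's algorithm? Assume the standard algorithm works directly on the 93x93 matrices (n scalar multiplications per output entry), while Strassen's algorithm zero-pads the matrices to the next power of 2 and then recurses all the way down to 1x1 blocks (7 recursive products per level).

Matrix multiplication for 93x93 matrices:

Strassen's algorithm requires power-of-2 dimensions. Pad 93x93 to 128x128 (next power of 2).

Standard algorithm: 93^3 = 804357 multiplications
Strassen's algorithm: 7^(log2(128)) = 7^7 = 823543 multiplications
Difference: 804357 - 823543 = -19186 (Strassen uses MORE here due to padding overhead — for small or just-over-power-of-2 n, padding can outweigh the per-level savings)

Standard: 804357 multiplications (93^3). Strassen: 823543 multiplications (7^7, after padding to 128x128). Strassen reduces 8 recursive multiplications to 7 at each level.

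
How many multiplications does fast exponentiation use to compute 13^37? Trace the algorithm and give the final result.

Computing 13^37 by squaring (build up from 13^1; each line after the first costs one multiplication):

13^1 = 13
13^2 = (13^1)^2 = 13^2 = 169
13^4 = (13^2)^2 = 169^2 = 28561
13^8 = (13^4)^2 = 28561^2 = 815730721
13^9 = 13 * 13^8 = 13 * 815730721 = 10604499373
13^18 = (13^9)^2 = 10604499373^2 = 112455406951957393129
13^36 = (13^18)^2 = 112455406951957393129^2 = 12646218552730347184269489080961456410641
13^37 = 13 * 13^36 = 13 * 12646218552730347184269489080961456410641 = 164400841185494513395503358052498933338333

Result: 164400841185494513395503358052498933338333
Multiplications needed: 7 (7 lines after 13^1)

13^37 = 164400841185494513395503358052498933338333. Using exponentiation by squaring, this requires 7 multiplications. The key idea: if the exponent is even, square the half-power; if odd, multiply by the base once.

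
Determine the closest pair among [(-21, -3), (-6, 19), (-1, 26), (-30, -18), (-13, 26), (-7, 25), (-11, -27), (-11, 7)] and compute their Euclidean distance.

Computing all pairwise distances among 8 points:

d((-21, -3), (-6, 19)) = 26.6271
d((-21, -3), (-1, 26)) = 35.2278
d((-21, -3), (-30, -18)) = 17.4929
d((-21, -3), (-13, 26)) = 30.0832
d((-21, -3), (-7, 25)) = 31.305
d((-21, -3), (-11, -27)) = 26.0
d((-21, -3), (-11, 7)) = 14.1421
d((-6, 19), (-1, 26)) = 8.6023
d((-6, 19), (-30, -18)) = 44.1022
d((-6, 19), (-13, 26)) = 9.8995
d((-6, 19), (-7, 25)) = 6.0828 <-- minimum
d((-6, 19), (-11, -27)) = 46.2709
d((-6, 19), (-11, 7)) = 13.0
d((-1, 26), (-30, -18)) = 52.6972
d((-1, 26), (-13, 26)) = 12.0
d((-1, 26), (-7, 25)) = 6.0828 <-- minimum
d((-1, 26), (-11, -27)) = 53.9351
d((-1, 26), (-11, 7)) = 21.4709
d((-30, -18), (-13, 26)) = 47.1699
d((-30, -18), (-7, 25)) = 48.7647
d((-30, -18), (-11, -27)) = 21.0238
d((-30, -18), (-11, 7)) = 31.4006
d((-13, 26), (-7, 25)) = 6.0828 <-- minimum
d((-13, 26), (-11, -27)) = 53.0377
d((-13, 26), (-11, 7)) = 19.105
d((-7, 25), (-11, -27)) = 52.1536
d((-7, 25), (-11, 7)) = 18.4391
d((-11, -27), (-11, 7)) = 34.0

Minimum distance: 6.0828 (tie among 3 pairs: (-6, 19) and (-7, 25); (-1, 26) and (-7, 25); (-13, 26) and (-7, 25))

The minimum Euclidean distance is 6.0828. There is a tie: 3 pairs achieve this minimum — (-6, 19) and (-7, 25); (-1, 26) and (-7, 25); (-13, 26) and (-7, 25). Any of these is a valid closest pair. For 8 points, brute-force pairwise comparison is shown above. For large n, the divide-and-conquer algorithm (sort by x, recurse on halves, check the dividing strip) achieves O(n log n).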